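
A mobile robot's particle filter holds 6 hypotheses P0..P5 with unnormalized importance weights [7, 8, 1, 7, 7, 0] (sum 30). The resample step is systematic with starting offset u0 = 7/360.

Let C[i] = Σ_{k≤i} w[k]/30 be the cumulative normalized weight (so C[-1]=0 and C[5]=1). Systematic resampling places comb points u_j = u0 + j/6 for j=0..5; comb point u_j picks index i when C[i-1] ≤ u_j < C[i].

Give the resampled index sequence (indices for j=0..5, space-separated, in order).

C = [7/30, 1/2, 8/15, 23/30, 1, 1]
j=0: u_0=7/360 ∈ [0, 7/30) → index 0
j=1: u_1=67/360 ∈ [0, 7/30) → index 0
j=2: u_2=127/360 ∈ [7/30, 1/2) → index 1
j=3: u_3=187/360 ∈ [1/2, 8/15) → index 2
j=4: u_4=247/360 ∈ [8/15, 23/30) → index 3
j=5: u_5=307/360 ∈ [23/30, 1) → index 4

0 0 1 2 3 4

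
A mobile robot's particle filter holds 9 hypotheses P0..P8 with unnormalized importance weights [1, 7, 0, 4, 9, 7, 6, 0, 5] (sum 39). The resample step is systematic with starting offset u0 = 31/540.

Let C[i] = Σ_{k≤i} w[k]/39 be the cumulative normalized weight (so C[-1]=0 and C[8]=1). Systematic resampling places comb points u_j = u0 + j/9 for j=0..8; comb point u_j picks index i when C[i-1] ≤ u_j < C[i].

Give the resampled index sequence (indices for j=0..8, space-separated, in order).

C = [1/39, 8/39, 8/39, 4/13, 7/13, 28/39, 34/39, 34/39, 1]
j=0: u_0=31/540 ∈ [1/39, 8/39) → index 1
j=1: u_1=91/540 ∈ [1/39, 8/39) → index 1
j=2: u_2=151/540 ∈ [8/39, 4/13) → index 3
j=3: u_3=211/540 ∈ [4/13, 7/13) → index 4
j=4: u_4=271/540 ∈ [4/13, 7/13) → index 4
j=5: u_5=331/540 ∈ [7/13, 28/39) → index 5
j=6: u_6=391/540 ∈ [28/39, 34/39) → index 6
j=7: u_7=451/540 ∈ [28/39, 34/39) → index 6
j=8: u_8=511/540 ∈ [34/39, 1) → index 8

1 1 3 4 4 5 6 6 8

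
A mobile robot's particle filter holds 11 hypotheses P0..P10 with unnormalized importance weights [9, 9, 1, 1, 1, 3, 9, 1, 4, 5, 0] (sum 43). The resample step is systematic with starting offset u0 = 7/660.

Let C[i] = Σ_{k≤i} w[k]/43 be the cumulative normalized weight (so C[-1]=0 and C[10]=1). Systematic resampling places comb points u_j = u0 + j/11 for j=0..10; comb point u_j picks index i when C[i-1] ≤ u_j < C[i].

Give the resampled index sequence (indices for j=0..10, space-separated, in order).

C = [9/43, 18/43, 19/43, 20/43, 21/43, 24/43, 33/43, 34/43, 38/43, 1, 1]
j=0: u_0=7/660 ∈ [0, 9/43) → index 0
j=1: u_1=67/660 ∈ [0, 9/43) → index 0
j=2: u_2=127/660 ∈ [0, 9/43) → index 0
j=3: u_3=17/60 ∈ [9/43, 18/43) → index 1
j=4: u_4=247/660 ∈ [9/43, 18/43) → index 1
j=5: u_5=307/660 ∈ [20/43, 21/43) → index 4
j=6: u_6=367/660 ∈ [21/43, 24/43) → index 5
j=7: u_7=427/660 ∈ [24/43, 33/43) → index 6
j=8: u_8=487/660 ∈ [24/43, 33/43) → index 6
j=9: u_9=547/660 ∈ [34/43, 38/43) → index 8
j=10: u_10=607/660 ∈ [38/43, 1) → index 9

0 0 0 1 1 4 5 6 6 8 9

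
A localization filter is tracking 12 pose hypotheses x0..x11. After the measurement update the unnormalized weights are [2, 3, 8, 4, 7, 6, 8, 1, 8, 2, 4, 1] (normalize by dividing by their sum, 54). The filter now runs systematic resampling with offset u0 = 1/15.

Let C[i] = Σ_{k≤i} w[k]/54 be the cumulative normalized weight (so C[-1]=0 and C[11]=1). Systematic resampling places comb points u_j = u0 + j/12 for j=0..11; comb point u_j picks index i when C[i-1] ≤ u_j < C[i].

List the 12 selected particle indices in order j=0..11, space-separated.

C = [1/27, 5/54, 13/54, 17/54, 4/9, 5/9, 19/27, 13/18, 47/54, 49/54, 53/54, 1]
j=0: u_0=1/15 ∈ [1/27, 5/54) → index 1
j=1: u_1=3/20 ∈ [5/54, 13/54) → index 2
j=2: u_2=7/30 ∈ [5/54, 13/54) → index 2
j=3: u_3=19/60 ∈ [17/54, 4/9) → index 4
j=4: u_4=2/5 ∈ [17/54, 4/9) → index 4
j=5: u_5=29/60 ∈ [4/9, 5/9) → index 5
j=6: u_6=17/30 ∈ [5/9, 19/27) → index 6
j=7: u_7=13/20 ∈ [5/9, 19/27) → index 6
j=8: u_8=11/15 ∈ [13/18, 47/54) → index 8
j=9: u_9=49/60 ∈ [13/18, 47/54) → index 8
j=10: u_10=9/10 ∈ [47/54, 49/54) → index 9
j=11: u_11=59/60 ∈ [53/54, 1) → index 11

1 2 2 4 4 5 6 6 8 8 9 11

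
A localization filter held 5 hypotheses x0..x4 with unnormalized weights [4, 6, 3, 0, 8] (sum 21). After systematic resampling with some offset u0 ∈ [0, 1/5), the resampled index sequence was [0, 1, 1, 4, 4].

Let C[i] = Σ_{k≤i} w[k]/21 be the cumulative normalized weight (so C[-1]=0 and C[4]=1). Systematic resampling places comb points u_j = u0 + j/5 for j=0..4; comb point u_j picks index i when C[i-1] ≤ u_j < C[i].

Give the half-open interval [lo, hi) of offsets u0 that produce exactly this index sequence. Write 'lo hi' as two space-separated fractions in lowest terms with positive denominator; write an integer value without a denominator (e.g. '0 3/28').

2/105 8/105

C = [4/21, 10/21, 13/21, 13/21, 1]
j=0 picked index 0: u0 ∈ [0, 4/21)
j=1 picked index 1: u0 ∈ [-1/105, 29/105)
j=2 picked index 1: u0 ∈ [-22/105, 8/105)
j=3 picked index 4: u0 ∈ [2/105, 2/5)
j=4 picked index 4: u0 ∈ [-19/105, 1/5)
intersection: [2/105, 8/105)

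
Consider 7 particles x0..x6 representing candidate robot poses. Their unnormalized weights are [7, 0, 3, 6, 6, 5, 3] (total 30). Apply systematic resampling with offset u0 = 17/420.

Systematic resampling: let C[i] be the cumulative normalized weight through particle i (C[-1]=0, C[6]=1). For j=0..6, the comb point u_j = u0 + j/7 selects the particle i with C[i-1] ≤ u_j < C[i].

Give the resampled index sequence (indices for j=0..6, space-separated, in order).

C = [7/30, 7/30, 1/3, 8/15, 11/15, 9/10, 1]
j=0: u_0=17/420 ∈ [0, 7/30) → index 0
j=1: u_1=11/60 ∈ [0, 7/30) → index 0
j=2: u_2=137/420 ∈ [7/30, 1/3) → index 2
j=3: u_3=197/420 ∈ [1/3, 8/15) → index 3
j=4: u_4=257/420 ∈ [8/15, 11/15) → index 4
j=5: u_5=317/420 ∈ [11/15, 9/10) → index 5
j=6: u_6=377/420 ∈ [11/15, 9/10) → index 5

0 0 2 3 4 5 5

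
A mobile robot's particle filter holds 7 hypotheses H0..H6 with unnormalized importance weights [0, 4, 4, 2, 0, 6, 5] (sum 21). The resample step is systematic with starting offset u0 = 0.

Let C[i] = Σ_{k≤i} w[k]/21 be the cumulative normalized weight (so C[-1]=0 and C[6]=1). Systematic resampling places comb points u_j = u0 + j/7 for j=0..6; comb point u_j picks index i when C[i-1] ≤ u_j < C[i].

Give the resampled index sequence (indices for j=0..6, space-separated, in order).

1 1 2 3 5 5 6

C = [0, 4/21, 8/21, 10/21, 10/21, 16/21, 1]
j=0: u_0=0 ∈ [0, 4/21) → index 1
j=1: u_1=1/7 ∈ [0, 4/21) → index 1
j=2: u_2=2/7 ∈ [4/21, 8/21) → index 2
j=3: u_3=3/7 ∈ [8/21, 10/21) → index 3
j=4: u_4=4/7 ∈ [10/21, 16/21) → index 5
j=5: u_5=5/7 ∈ [10/21, 16/21) → index 5
j=6: u_6=6/7 ∈ [16/21, 1) → index 6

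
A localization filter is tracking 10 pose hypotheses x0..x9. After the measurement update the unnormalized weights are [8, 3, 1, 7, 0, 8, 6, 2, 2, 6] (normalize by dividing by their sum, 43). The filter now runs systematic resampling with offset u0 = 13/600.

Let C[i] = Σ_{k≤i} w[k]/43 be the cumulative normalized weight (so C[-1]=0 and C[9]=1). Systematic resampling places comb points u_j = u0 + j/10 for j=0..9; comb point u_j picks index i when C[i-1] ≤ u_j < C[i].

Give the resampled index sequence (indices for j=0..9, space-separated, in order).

0 0 1 3 3 5 5 6 8 9

C = [8/43, 11/43, 12/43, 19/43, 19/43, 27/43, 33/43, 35/43, 37/43, 1]
j=0: u_0=13/600 ∈ [0, 8/43) → index 0
j=1: u_1=73/600 ∈ [0, 8/43) → index 0
j=2: u_2=133/600 ∈ [8/43, 11/43) → index 1
j=3: u_3=193/600 ∈ [12/43, 19/43) → index 3
j=4: u_4=253/600 ∈ [12/43, 19/43) → index 3
j=5: u_5=313/600 ∈ [19/43, 27/43) → index 5
j=6: u_6=373/600 ∈ [19/43, 27/43) → index 5
j=7: u_7=433/600 ∈ [27/43, 33/43) → index 6
j=8: u_8=493/600 ∈ [35/43, 37/43) → index 8
j=9: u_9=553/600 ∈ [37/43, 1) → index 9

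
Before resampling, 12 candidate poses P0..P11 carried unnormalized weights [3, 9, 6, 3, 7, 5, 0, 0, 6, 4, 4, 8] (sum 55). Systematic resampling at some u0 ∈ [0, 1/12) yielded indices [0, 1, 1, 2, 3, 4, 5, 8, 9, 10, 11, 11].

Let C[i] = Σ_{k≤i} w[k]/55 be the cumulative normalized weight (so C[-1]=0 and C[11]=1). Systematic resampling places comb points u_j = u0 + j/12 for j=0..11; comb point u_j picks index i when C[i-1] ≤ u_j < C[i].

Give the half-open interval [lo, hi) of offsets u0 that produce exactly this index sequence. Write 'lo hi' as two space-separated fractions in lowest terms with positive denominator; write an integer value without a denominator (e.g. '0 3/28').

C = [3/55, 12/55, 18/55, 21/55, 28/55, 3/5, 3/5, 3/5, 39/55, 43/55, 47/55, 1]
j=0 picked index 0: u0 ∈ [0, 3/55)
j=1 picked index 1: u0 ∈ [-19/660, 89/660)
j=2 picked index 1: u0 ∈ [-37/330, 17/330)
j=3 picked index 2: u0 ∈ [-7/220, 17/220)
j=4 picked index 3: u0 ∈ [-1/165, 8/165)
j=5 picked index 4: u0 ∈ [-23/660, 61/660)
j=6 picked index 5: u0 ∈ [1/110, 1/10)
j=7 picked index 8: u0 ∈ [1/60, 83/660)
j=8 picked index 9: u0 ∈ [7/165, 19/165)
j=9 picked index 10: u0 ∈ [7/220, 23/220)
j=10 picked index 11: u0 ∈ [7/330, 1/6)
j=11 picked index 11: u0 ∈ [-41/660, 1/12)
intersection: [7/165, 8/165)

7/165 8/165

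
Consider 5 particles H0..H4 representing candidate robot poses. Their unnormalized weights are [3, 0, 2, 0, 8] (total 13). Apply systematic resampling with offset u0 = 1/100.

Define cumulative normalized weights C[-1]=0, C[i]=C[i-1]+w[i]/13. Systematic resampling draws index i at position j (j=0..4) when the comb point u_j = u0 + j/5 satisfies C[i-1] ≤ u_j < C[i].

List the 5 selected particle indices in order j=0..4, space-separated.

C = [3/13, 3/13, 5/13, 5/13, 1]
j=0: u_0=1/100 ∈ [0, 3/13) → index 0
j=1: u_1=21/100 ∈ [0, 3/13) → index 0
j=2: u_2=41/100 ∈ [5/13, 1) → index 4
j=3: u_3=61/100 ∈ [5/13, 1) → index 4
j=4: u_4=81/100 ∈ [5/13, 1) → index 4

0 0 4 4 4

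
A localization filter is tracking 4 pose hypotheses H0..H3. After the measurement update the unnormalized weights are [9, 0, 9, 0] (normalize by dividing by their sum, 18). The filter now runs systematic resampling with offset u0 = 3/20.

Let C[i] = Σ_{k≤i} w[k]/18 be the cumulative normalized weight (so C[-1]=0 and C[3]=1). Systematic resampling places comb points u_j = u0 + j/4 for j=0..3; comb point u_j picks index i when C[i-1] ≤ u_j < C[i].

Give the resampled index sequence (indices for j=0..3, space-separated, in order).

0 0 2 2

C = [1/2, 1/2, 1, 1]
j=0: u_0=3/20 ∈ [0, 1/2) → index 0
j=1: u_1=2/5 ∈ [0, 1/2) → index 0
j=2: u_2=13/20 ∈ [1/2, 1) → index 2
j=3: u_3=9/10 ∈ [1/2, 1) → index 2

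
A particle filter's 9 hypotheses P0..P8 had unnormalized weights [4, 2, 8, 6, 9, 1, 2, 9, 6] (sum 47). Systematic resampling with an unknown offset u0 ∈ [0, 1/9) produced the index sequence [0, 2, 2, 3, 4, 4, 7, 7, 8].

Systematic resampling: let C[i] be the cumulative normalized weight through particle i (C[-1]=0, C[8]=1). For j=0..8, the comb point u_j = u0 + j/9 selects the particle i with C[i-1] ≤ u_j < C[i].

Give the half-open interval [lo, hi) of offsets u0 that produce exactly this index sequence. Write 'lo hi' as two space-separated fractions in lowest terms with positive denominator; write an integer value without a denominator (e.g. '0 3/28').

C = [4/47, 6/47, 14/47, 20/47, 29/47, 30/47, 32/47, 41/47, 1]
j=0 picked index 0: u0 ∈ [0, 4/47)
j=1 picked index 2: u0 ∈ [7/423, 79/423)
j=2 picked index 2: u0 ∈ [-40/423, 32/423)
j=3 picked index 3: u0 ∈ [-5/141, 13/141)
j=4 picked index 4: u0 ∈ [-8/423, 73/423)
j=5 picked index 4: u0 ∈ [-55/423, 26/423)
j=6 picked index 7: u0 ∈ [2/141, 29/141)
j=7 picked index 7: u0 ∈ [-41/423, 40/423)
j=8 picked index 8: u0 ∈ [-7/423, 1/9)
intersection: [7/423, 26/423)

7/423 26/423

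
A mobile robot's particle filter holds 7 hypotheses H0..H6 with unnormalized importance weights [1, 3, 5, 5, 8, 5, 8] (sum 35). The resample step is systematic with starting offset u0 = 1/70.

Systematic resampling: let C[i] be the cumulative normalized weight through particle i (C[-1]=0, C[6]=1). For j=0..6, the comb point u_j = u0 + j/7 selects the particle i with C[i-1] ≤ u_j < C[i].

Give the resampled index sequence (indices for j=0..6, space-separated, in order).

C = [1/35, 4/35, 9/35, 2/5, 22/35, 27/35, 1]
j=0: u_0=1/70 ∈ [0, 1/35) → index 0
j=1: u_1=11/70 ∈ [4/35, 9/35) → index 2
j=2: u_2=3/10 ∈ [9/35, 2/5) → index 3
j=3: u_3=31/70 ∈ [2/5, 22/35) → index 4
j=4: u_4=41/70 ∈ [2/5, 22/35) → index 4
j=5: u_5=51/70 ∈ [22/35, 27/35) → index 5
j=6: u_6=61/70 ∈ [27/35, 1) → index 6

0 2 3 4 4 5 6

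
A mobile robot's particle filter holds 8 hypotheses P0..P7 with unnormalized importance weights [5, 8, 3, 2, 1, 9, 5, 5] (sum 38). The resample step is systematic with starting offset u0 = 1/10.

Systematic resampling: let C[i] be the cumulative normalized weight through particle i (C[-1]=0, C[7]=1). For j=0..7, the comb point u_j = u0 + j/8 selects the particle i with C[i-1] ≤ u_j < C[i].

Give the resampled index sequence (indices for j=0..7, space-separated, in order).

0 1 2 4 5 5 6 7

C = [5/38, 13/38, 8/19, 9/19, 1/2, 14/19, 33/38, 1]
j=0: u_0=1/10 ∈ [0, 5/38) → index 0
j=1: u_1=9/40 ∈ [5/38, 13/38) → index 1
j=2: u_2=7/20 ∈ [13/38, 8/19) → index 2
j=3: u_3=19/40 ∈ [9/19, 1/2) → index 4
j=4: u_4=3/5 ∈ [1/2, 14/19) → index 5
j=5: u_5=29/40 ∈ [1/2, 14/19) → index 5
j=6: u_6=17/20 ∈ [14/19, 33/38) → index 6
j=7: u_7=39/40 ∈ [33/38, 1) → index 7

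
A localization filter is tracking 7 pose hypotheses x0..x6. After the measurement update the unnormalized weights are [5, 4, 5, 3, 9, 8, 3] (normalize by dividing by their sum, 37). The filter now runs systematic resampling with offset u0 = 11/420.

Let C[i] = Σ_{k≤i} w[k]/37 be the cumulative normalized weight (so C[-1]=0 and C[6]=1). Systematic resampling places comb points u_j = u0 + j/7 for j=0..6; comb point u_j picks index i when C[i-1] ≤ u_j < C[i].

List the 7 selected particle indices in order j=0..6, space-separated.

C = [5/37, 9/37, 14/37, 17/37, 26/37, 34/37, 1]
j=0: u_0=11/420 ∈ [0, 5/37) → index 0
j=1: u_1=71/420 ∈ [5/37, 9/37) → index 1
j=2: u_2=131/420 ∈ [9/37, 14/37) → index 2
j=3: u_3=191/420 ∈ [14/37, 17/37) → index 3
j=4: u_4=251/420 ∈ [17/37, 26/37) → index 4
j=5: u_5=311/420 ∈ [26/37, 34/37) → index 5
j=6: u_6=53/60 ∈ [26/37, 34/37) → index 5

0 1 2 3 4 5 5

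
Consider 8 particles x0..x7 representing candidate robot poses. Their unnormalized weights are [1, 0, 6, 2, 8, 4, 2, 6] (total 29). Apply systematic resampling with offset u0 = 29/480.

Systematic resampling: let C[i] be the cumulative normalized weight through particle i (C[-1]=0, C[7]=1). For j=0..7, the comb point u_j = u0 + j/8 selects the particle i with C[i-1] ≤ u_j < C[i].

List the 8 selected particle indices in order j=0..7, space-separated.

C = [1/29, 1/29, 7/29, 9/29, 17/29, 21/29, 23/29, 1]
j=0: u_0=29/480 ∈ [1/29, 7/29) → index 2
j=1: u_1=89/480 ∈ [1/29, 7/29) → index 2
j=2: u_2=149/480 ∈ [9/29, 17/29) → index 4
j=3: u_3=209/480 ∈ [9/29, 17/29) → index 4
j=4: u_4=269/480 ∈ [9/29, 17/29) → index 4
j=5: u_5=329/480 ∈ [17/29, 21/29) → index 5
j=6: u_6=389/480 ∈ [23/29, 1) → index 7
j=7: u_7=449/480 ∈ [23/29, 1) → index 7

2 2 4 4 4 5 7 7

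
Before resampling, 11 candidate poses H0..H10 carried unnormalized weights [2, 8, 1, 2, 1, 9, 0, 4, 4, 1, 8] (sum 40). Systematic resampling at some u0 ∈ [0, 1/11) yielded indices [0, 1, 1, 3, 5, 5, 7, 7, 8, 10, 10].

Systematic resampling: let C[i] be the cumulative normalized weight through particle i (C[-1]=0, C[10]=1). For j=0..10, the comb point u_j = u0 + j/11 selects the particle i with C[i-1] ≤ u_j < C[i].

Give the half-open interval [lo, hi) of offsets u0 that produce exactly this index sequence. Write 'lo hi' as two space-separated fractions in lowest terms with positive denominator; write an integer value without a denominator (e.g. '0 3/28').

C = [1/20, 1/4, 11/40, 13/40, 7/20, 23/40, 23/40, 27/40, 31/40, 4/5, 1]
j=0 picked index 0: u0 ∈ [0, 1/20)
j=1 picked index 1: u0 ∈ [-9/220, 7/44)
j=2 picked index 1: u0 ∈ [-29/220, 3/44)
j=3 picked index 3: u0 ∈ [1/440, 23/440)
j=4 picked index 5: u0 ∈ [-3/220, 93/440)
j=5 picked index 5: u0 ∈ [-23/220, 53/440)
j=6 picked index 7: u0 ∈ [13/440, 57/440)
j=7 picked index 7: u0 ∈ [-27/440, 17/440)
j=8 picked index 8: u0 ∈ [-23/440, 21/440)
j=9 picked index 10: u0 ∈ [-1/55, 2/11)
j=10 picked index 10: u0 ∈ [-6/55, 1/11)
intersection: [13/440, 17/440)

13/440 17/440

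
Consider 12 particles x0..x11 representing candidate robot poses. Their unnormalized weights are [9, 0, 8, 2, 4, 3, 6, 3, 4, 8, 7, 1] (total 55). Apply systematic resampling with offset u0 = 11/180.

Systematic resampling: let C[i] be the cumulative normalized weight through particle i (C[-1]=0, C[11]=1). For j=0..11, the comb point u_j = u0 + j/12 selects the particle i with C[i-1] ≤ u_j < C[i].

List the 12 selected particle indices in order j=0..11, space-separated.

0 0 2 3 4 6 6 8 9 9 10 10

C = [9/55, 9/55, 17/55, 19/55, 23/55, 26/55, 32/55, 7/11, 39/55, 47/55, 54/55, 1]
j=0: u_0=11/180 ∈ [0, 9/55) → index 0
j=1: u_1=13/90 ∈ [0, 9/55) → index 0
j=2: u_2=41/180 ∈ [9/55, 17/55) → index 2
j=3: u_3=14/45 ∈ [17/55, 19/55) → index 3
j=4: u_4=71/180 ∈ [19/55, 23/55) → index 4
j=5: u_5=43/90 ∈ [26/55, 32/55) → index 6
j=6: u_6=101/180 ∈ [26/55, 32/55) → index 6
j=7: u_7=29/45 ∈ [7/11, 39/55) → index 8
j=8: u_8=131/180 ∈ [39/55, 47/55) → index 9
j=9: u_9=73/90 ∈ [39/55, 47/55) → index 9
j=10: u_10=161/180 ∈ [47/55, 54/55) → index 10
j=11: u_11=44/45 ∈ [47/55, 54/55) → index 10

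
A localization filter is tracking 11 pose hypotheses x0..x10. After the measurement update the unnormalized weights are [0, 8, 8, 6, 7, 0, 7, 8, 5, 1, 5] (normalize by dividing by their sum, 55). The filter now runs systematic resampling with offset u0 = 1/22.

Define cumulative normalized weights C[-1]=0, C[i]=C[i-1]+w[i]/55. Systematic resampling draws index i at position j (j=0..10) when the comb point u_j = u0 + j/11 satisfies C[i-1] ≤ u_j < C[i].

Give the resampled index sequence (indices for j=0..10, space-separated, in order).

1 1 2 3 4 4 6 7 7 8 10

C = [0, 8/55, 16/55, 2/5, 29/55, 29/55, 36/55, 4/5, 49/55, 10/11, 1]
j=0: u_0=1/22 ∈ [0, 8/55) → index 1
j=1: u_1=3/22 ∈ [0, 8/55) → index 1
j=2: u_2=5/22 ∈ [8/55, 16/55) → index 2
j=3: u_3=7/22 ∈ [16/55, 2/5) → index 3
j=4: u_4=9/22 ∈ [2/5, 29/55) → index 4
j=5: u_5=1/2 ∈ [2/5, 29/55) → index 4
j=6: u_6=13/22 ∈ [29/55, 36/55) → index 6
j=7: u_7=15/22 ∈ [36/55, 4/5) → index 7
j=8: u_8=17/22 ∈ [36/55, 4/5) → index 7
j=9: u_9=19/22 ∈ [4/5, 49/55) → index 8
j=10: u_10=21/22 ∈ [10/11, 1) → index 10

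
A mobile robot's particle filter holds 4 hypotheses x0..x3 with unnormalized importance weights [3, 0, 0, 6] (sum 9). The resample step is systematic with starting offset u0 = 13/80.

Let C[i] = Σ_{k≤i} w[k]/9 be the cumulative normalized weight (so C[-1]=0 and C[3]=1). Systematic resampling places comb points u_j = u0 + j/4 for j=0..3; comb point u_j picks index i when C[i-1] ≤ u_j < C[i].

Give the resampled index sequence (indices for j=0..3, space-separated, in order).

0 3 3 3

C = [1/3, 1/3, 1/3, 1]
j=0: u_0=13/80 ∈ [0, 1/3) → index 0
j=1: u_1=33/80 ∈ [1/3, 1) → index 3
j=2: u_2=53/80 ∈ [1/3, 1) → index 3
j=3: u_3=73/80 ∈ [1/3, 1) → index 3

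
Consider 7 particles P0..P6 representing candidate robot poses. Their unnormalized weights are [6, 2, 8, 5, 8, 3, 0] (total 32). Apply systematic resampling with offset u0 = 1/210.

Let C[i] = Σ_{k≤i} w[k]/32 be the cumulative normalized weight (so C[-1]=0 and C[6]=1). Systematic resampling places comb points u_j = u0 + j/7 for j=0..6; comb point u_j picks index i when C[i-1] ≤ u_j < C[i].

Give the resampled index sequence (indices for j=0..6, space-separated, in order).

C = [3/16, 1/4, 1/2, 21/32, 29/32, 1, 1]
j=0: u_0=1/210 ∈ [0, 3/16) → index 0
j=1: u_1=31/210 ∈ [0, 3/16) → index 0
j=2: u_2=61/210 ∈ [1/4, 1/2) → index 2
j=3: u_3=13/30 ∈ [1/4, 1/2) → index 2
j=4: u_4=121/210 ∈ [1/2, 21/32) → index 3
j=5: u_5=151/210 ∈ [21/32, 29/32) → index 4
j=6: u_6=181/210 ∈ [21/32, 29/32) → index 4

0 0 2 2 3 4 4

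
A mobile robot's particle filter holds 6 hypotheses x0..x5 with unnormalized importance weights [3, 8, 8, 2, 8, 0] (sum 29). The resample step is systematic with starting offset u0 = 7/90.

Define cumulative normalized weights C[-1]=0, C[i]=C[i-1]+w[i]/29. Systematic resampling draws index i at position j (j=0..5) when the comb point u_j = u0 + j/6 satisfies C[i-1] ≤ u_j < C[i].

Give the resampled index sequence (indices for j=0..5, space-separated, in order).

C = [3/29, 11/29, 19/29, 21/29, 1, 1]
j=0: u_0=7/90 ∈ [0, 3/29) → index 0
j=1: u_1=11/45 ∈ [3/29, 11/29) → index 1
j=2: u_2=37/90 ∈ [11/29, 19/29) → index 2
j=3: u_3=26/45 ∈ [11/29, 19/29) → index 2
j=4: u_4=67/90 ∈ [21/29, 1) → index 4
j=5: u_5=41/45 ∈ [21/29, 1) → index 4

0 1 2 2 4 4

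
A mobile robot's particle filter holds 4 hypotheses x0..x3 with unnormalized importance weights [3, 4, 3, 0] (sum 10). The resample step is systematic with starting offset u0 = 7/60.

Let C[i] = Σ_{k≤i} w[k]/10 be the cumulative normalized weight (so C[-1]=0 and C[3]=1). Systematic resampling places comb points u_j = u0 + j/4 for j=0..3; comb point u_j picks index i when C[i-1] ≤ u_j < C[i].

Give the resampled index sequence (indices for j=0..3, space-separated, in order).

C = [3/10, 7/10, 1, 1]
j=0: u_0=7/60 ∈ [0, 3/10) → index 0
j=1: u_1=11/30 ∈ [3/10, 7/10) → index 1
j=2: u_2=37/60 ∈ [3/10, 7/10) → index 1
j=3: u_3=13/15 ∈ [7/10, 1) → index 2

0 1 1 2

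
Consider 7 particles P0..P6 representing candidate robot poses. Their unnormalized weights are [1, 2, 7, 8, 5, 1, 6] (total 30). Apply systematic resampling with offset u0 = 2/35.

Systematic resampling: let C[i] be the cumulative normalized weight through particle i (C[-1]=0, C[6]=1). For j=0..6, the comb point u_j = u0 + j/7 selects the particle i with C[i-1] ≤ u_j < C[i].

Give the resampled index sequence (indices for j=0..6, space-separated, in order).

1 2 3 3 4 5 6

C = [1/30, 1/10, 1/3, 3/5, 23/30, 4/5, 1]
j=0: u_0=2/35 ∈ [1/30, 1/10) → index 1
j=1: u_1=1/5 ∈ [1/10, 1/3) → index 2
j=2: u_2=12/35 ∈ [1/3, 3/5) → index 3
j=3: u_3=17/35 ∈ [1/3, 3/5) → index 3
j=4: u_4=22/35 ∈ [3/5, 23/30) → index 4
j=5: u_5=27/35 ∈ [23/30, 4/5) → index 5
j=6: u_6=32/35 ∈ [4/5, 1) → index 6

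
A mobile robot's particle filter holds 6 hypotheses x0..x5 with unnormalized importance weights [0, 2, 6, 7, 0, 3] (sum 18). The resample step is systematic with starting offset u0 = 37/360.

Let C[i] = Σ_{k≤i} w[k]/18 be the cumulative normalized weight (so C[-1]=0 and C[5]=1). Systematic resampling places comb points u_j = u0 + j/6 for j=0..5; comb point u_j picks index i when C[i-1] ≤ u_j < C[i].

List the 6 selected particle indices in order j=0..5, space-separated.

C = [0, 1/9, 4/9, 5/6, 5/6, 1]
j=0: u_0=37/360 ∈ [0, 1/9) → index 1
j=1: u_1=97/360 ∈ [1/9, 4/9) → index 2
j=2: u_2=157/360 ∈ [1/9, 4/9) → index 2
j=3: u_3=217/360 ∈ [4/9, 5/6) → index 3
j=4: u_4=277/360 ∈ [4/9, 5/6) → index 3
j=5: u_5=337/360 ∈ [5/6, 1) → index 5

1 2 2 3 3 5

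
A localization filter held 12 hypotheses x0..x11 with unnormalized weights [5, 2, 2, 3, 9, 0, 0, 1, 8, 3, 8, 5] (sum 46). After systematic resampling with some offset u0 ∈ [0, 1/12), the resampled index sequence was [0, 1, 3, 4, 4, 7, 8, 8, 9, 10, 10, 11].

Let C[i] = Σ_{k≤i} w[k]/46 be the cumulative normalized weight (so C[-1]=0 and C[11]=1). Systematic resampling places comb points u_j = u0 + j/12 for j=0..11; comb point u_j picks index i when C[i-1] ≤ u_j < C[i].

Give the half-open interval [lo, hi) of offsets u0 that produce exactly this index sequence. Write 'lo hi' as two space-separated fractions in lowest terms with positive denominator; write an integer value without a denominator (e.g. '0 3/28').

11/276 7/138

C = [5/46, 7/46, 9/46, 6/23, 21/46, 21/46, 21/46, 11/23, 15/23, 33/46, 41/46, 1]
j=0 picked index 0: u0 ∈ [0, 5/46)
j=1 picked index 1: u0 ∈ [7/276, 19/276)
j=2 picked index 3: u0 ∈ [2/69, 13/138)
j=3 picked index 4: u0 ∈ [1/92, 19/92)
j=4 picked index 4: u0 ∈ [-5/69, 17/138)
j=5 picked index 7: u0 ∈ [11/276, 17/276)
j=6 picked index 8: u0 ∈ [-1/46, 7/46)
j=7 picked index 8: u0 ∈ [-29/276, 19/276)
j=8 picked index 9: u0 ∈ [-1/69, 7/138)
j=9 picked index 10: u0 ∈ [-3/92, 13/92)
j=10 picked index 10: u0 ∈ [-8/69, 4/69)
j=11 picked index 11: u0 ∈ [-7/276, 1/12)
intersection: [11/276, 7/138)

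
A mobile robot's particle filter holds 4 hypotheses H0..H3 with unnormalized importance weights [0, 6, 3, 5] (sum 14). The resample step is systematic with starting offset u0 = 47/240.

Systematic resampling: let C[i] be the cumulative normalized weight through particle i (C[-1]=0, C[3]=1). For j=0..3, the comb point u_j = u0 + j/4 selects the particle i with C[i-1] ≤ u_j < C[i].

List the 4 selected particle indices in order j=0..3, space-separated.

1 2 3 3

C = [0, 3/7, 9/14, 1]
j=0: u_0=47/240 ∈ [0, 3/7) → index 1
j=1: u_1=107/240 ∈ [3/7, 9/14) → index 2
j=2: u_2=167/240 ∈ [9/14, 1) → index 3
j=3: u_3=227/240 ∈ [9/14, 1) → index 3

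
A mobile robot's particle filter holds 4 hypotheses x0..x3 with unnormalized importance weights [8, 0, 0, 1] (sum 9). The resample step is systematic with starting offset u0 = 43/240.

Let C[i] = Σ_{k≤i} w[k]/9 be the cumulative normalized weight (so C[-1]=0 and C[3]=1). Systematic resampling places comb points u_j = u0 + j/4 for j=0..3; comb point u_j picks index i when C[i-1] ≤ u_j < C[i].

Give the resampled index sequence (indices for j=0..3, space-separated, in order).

0 0 0 3

C = [8/9, 8/9, 8/9, 1]
j=0: u_0=43/240 ∈ [0, 8/9) → index 0
j=1: u_1=103/240 ∈ [0, 8/9) → index 0
j=2: u_2=163/240 ∈ [0, 8/9) → index 0
j=3: u_3=223/240 ∈ [8/9, 1) → index 3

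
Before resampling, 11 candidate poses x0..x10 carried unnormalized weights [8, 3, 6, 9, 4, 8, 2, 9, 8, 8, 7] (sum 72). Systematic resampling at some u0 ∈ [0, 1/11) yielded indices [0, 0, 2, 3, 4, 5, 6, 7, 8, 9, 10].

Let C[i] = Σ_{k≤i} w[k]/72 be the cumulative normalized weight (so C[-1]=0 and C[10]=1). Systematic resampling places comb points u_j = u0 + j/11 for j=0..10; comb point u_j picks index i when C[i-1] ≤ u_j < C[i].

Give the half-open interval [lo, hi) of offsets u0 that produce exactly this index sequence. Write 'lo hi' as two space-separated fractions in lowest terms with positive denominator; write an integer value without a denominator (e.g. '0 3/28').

C = [1/9, 11/72, 17/72, 13/36, 5/12, 19/36, 5/9, 49/72, 19/24, 65/72, 1]
j=0 picked index 0: u0 ∈ [0, 1/9)
j=1 picked index 0: u0 ∈ [-1/11, 2/99)
j=2 picked index 2: u0 ∈ [-23/792, 43/792)
j=3 picked index 3: u0 ∈ [-29/792, 35/396)
j=4 picked index 4: u0 ∈ [-1/396, 7/132)
j=5 picked index 5: u0 ∈ [-5/132, 29/396)
j=6 picked index 6: u0 ∈ [-7/396, 1/99)
j=7 picked index 7: u0 ∈ [-8/99, 35/792)
j=8 picked index 8: u0 ∈ [-37/792, 17/264)
j=9 picked index 9: u0 ∈ [-7/264, 67/792)
j=10 picked index 10: u0 ∈ [-5/792, 1/11)
intersection: [0, 1/99)

0 1/99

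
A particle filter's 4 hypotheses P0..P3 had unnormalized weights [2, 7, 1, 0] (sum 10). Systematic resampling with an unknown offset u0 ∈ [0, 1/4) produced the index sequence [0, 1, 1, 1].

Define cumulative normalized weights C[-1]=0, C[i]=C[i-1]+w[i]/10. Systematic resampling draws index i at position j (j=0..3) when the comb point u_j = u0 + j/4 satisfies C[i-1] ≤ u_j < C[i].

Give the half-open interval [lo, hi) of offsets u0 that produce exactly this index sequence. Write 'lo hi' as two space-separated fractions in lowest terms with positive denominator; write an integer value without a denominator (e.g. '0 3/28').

0 3/20

C = [1/5, 9/10, 1, 1]
j=0 picked index 0: u0 ∈ [0, 1/5)
j=1 picked index 1: u0 ∈ [-1/20, 13/20)
j=2 picked index 1: u0 ∈ [-3/10, 2/5)
j=3 picked index 1: u0 ∈ [-11/20, 3/20)
intersection: [0, 3/20)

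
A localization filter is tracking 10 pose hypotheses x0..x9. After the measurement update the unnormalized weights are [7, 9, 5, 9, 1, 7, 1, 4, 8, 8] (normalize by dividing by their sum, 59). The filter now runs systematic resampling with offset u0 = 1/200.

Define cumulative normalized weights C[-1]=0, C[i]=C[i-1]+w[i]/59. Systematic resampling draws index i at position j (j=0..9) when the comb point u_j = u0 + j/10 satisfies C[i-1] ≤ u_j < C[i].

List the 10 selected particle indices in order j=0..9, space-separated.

0 0 1 2 3 3 5 7 8 9

C = [7/59, 16/59, 21/59, 30/59, 31/59, 38/59, 39/59, 43/59, 51/59, 1]
j=0: u_0=1/200 ∈ [0, 7/59) → index 0
j=1: u_1=21/200 ∈ [0, 7/59) → index 0
j=2: u_2=41/200 ∈ [7/59, 16/59) → index 1
j=3: u_3=61/200 ∈ [16/59, 21/59) → index 2
j=4: u_4=81/200 ∈ [21/59, 30/59) → index 3
j=5: u_5=101/200 ∈ [21/59, 30/59) → index 3
j=6: u_6=121/200 ∈ [31/59, 38/59) → index 5
j=7: u_7=141/200 ∈ [39/59, 43/59) → index 7
j=8: u_8=161/200 ∈ [43/59, 51/59) → index 8
j=9: u_9=181/200 ∈ [51/59, 1) → index 9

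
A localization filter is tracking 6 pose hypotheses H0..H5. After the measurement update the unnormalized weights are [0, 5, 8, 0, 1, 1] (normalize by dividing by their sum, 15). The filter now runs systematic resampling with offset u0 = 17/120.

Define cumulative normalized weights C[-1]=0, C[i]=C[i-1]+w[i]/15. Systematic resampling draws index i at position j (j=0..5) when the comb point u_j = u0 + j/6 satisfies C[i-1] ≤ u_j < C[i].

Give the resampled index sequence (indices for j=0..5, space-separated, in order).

C = [0, 1/3, 13/15, 13/15, 14/15, 1]
j=0: u_0=17/120 ∈ [0, 1/3) → index 1
j=1: u_1=37/120 ∈ [0, 1/3) → index 1
j=2: u_2=19/40 ∈ [1/3, 13/15) → index 2
j=3: u_3=77/120 ∈ [1/3, 13/15) → index 2
j=4: u_4=97/120 ∈ [1/3, 13/15) → index 2
j=5: u_5=39/40 ∈ [14/15, 1) → index 5

1 1 2 2 2 5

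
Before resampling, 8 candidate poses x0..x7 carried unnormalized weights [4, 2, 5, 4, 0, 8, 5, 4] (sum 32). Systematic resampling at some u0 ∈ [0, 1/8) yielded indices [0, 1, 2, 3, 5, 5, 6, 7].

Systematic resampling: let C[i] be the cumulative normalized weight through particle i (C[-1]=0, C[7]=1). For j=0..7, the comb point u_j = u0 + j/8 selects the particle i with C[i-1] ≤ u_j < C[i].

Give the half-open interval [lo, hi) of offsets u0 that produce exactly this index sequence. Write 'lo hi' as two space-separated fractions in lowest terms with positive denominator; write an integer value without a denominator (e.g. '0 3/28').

C = [1/8, 3/16, 11/32, 15/32, 15/32, 23/32, 7/8, 1]
j=0 picked index 0: u0 ∈ [0, 1/8)
j=1 picked index 1: u0 ∈ [0, 1/16)
j=2 picked index 2: u0 ∈ [-1/16, 3/32)
j=3 picked index 3: u0 ∈ [-1/32, 3/32)
j=4 picked index 5: u0 ∈ [-1/32, 7/32)
j=5 picked index 5: u0 ∈ [-5/32, 3/32)
j=6 picked index 6: u0 ∈ [-1/32, 1/8)
j=7 picked index 7: u0 ∈ [0, 1/8)
intersection: [0, 1/16)

0 1/16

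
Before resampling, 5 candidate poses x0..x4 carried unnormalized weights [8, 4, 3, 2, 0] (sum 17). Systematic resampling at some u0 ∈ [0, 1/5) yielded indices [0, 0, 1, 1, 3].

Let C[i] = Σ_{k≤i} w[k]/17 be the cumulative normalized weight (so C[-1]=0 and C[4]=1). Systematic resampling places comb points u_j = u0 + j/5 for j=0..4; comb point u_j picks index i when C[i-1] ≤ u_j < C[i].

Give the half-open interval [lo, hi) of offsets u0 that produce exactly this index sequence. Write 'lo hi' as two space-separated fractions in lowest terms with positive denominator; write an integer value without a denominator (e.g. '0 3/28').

7/85 9/85

C = [8/17, 12/17, 15/17, 1, 1]
j=0 picked index 0: u0 ∈ [0, 8/17)
j=1 picked index 0: u0 ∈ [-1/5, 23/85)
j=2 picked index 1: u0 ∈ [6/85, 26/85)
j=3 picked index 1: u0 ∈ [-11/85, 9/85)
j=4 picked index 3: u0 ∈ [7/85, 1/5)
intersection: [7/85, 9/85)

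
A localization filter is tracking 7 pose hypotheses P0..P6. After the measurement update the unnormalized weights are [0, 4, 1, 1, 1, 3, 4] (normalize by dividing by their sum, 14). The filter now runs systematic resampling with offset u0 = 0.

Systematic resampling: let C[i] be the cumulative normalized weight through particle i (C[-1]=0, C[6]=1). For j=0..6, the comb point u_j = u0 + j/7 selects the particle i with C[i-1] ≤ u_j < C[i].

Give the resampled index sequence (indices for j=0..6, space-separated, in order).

C = [0, 2/7, 5/14, 3/7, 1/2, 5/7, 1]
j=0: u_0=0 ∈ [0, 2/7) → index 1
j=1: u_1=1/7 ∈ [0, 2/7) → index 1
j=2: u_2=2/7 ∈ [2/7, 5/14) → index 2
j=3: u_3=3/7 ∈ [3/7, 1/2) → index 4
j=4: u_4=4/7 ∈ [1/2, 5/7) → index 5
j=5: u_5=5/7 ∈ [5/7, 1) → index 6
j=6: u_6=6/7 ∈ [5/7, 1) → index 6

1 1 2 4 5 6 6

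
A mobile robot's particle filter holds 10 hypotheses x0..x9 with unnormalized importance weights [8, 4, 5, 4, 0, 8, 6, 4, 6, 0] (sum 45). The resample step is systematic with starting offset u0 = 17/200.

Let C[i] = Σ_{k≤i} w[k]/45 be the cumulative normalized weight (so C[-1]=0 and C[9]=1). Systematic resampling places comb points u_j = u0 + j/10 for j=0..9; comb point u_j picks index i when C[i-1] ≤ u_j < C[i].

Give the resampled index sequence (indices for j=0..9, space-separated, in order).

C = [8/45, 4/15, 17/45, 7/15, 7/15, 29/45, 7/9, 13/15, 1, 1]
j=0: u_0=17/200 ∈ [0, 8/45) → index 0
j=1: u_1=37/200 ∈ [8/45, 4/15) → index 1
j=2: u_2=57/200 ∈ [4/15, 17/45) → index 2
j=3: u_3=77/200 ∈ [17/45, 7/15) → index 3
j=4: u_4=97/200 ∈ [7/15, 29/45) → index 5
j=5: u_5=117/200 ∈ [7/15, 29/45) → index 5
j=6: u_6=137/200 ∈ [29/45, 7/9) → index 6
j=7: u_7=157/200 ∈ [7/9, 13/15) → index 7
j=8: u_8=177/200 ∈ [13/15, 1) → index 8
j=9: u_9=197/200 ∈ [13/15, 1) → index 8

0 1 2 3 5 5 6 7 8 8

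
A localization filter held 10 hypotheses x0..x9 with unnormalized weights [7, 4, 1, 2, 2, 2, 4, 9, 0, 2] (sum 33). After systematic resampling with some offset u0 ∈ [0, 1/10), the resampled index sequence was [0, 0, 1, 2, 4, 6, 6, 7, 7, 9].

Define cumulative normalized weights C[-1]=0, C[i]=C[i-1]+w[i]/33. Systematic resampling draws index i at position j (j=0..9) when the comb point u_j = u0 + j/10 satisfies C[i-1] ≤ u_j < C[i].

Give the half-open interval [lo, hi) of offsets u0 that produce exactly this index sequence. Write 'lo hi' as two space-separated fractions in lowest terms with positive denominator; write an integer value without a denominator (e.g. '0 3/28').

C = [7/33, 1/3, 4/11, 14/33, 16/33, 6/11, 2/3, 31/33, 31/33, 1]
j=0 picked index 0: u0 ∈ [0, 7/33)
j=1 picked index 0: u0 ∈ [-1/10, 37/330)
j=2 picked index 1: u0 ∈ [2/165, 2/15)
j=3 picked index 2: u0 ∈ [1/30, 7/110)
j=4 picked index 4: u0 ∈ [4/165, 14/165)
j=5 picked index 6: u0 ∈ [1/22, 1/6)
j=6 picked index 6: u0 ∈ [-3/55, 1/15)
j=7 picked index 7: u0 ∈ [-1/30, 79/330)
j=8 picked index 7: u0 ∈ [-2/15, 23/165)
j=9 picked index 9: u0 ∈ [13/330, 1/10)
intersection: [1/22, 7/110)

1/22 7/110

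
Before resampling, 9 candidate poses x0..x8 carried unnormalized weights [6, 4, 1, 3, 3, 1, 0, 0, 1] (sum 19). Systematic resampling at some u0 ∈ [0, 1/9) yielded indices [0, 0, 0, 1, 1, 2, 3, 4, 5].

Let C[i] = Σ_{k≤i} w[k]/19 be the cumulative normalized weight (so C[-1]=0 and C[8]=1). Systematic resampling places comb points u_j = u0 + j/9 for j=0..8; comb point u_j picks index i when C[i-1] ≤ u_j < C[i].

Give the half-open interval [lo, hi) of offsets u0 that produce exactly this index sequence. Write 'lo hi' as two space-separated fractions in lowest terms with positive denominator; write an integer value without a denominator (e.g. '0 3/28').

1/171 4/171

C = [6/19, 10/19, 11/19, 14/19, 17/19, 18/19, 18/19, 18/19, 1]
j=0 picked index 0: u0 ∈ [0, 6/19)
j=1 picked index 0: u0 ∈ [-1/9, 35/171)
j=2 picked index 0: u0 ∈ [-2/9, 16/171)
j=3 picked index 1: u0 ∈ [-1/57, 11/57)
j=4 picked index 1: u0 ∈ [-22/171, 14/171)
j=5 picked index 2: u0 ∈ [-5/171, 4/171)
j=6 picked index 3: u0 ∈ [-5/57, 4/57)
j=7 picked index 4: u0 ∈ [-7/171, 20/171)
j=8 picked index 5: u0 ∈ [1/171, 10/171)
intersection: [1/171, 4/171)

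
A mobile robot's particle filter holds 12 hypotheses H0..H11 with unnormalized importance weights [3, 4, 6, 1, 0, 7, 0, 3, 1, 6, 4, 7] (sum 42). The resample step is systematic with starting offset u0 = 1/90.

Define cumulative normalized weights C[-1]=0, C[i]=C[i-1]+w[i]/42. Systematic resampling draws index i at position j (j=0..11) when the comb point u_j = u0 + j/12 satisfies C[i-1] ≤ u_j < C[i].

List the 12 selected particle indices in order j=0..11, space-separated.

C = [1/14, 1/6, 13/42, 1/3, 1/3, 1/2, 1/2, 4/7, 25/42, 31/42, 5/6, 1]
j=0: u_0=1/90 ∈ [0, 1/14) → index 0
j=1: u_1=17/180 ∈ [1/14, 1/6) → index 1
j=2: u_2=8/45 ∈ [1/6, 13/42) → index 2
j=3: u_3=47/180 ∈ [1/6, 13/42) → index 2
j=4: u_4=31/90 ∈ [1/3, 1/2) → index 5
j=5: u_5=77/180 ∈ [1/3, 1/2) → index 5
j=6: u_6=23/45 ∈ [1/2, 4/7) → index 7
j=7: u_7=107/180 ∈ [4/7, 25/42) → index 8
j=8: u_8=61/90 ∈ [25/42, 31/42) → index 9
j=9: u_9=137/180 ∈ [31/42, 5/6) → index 10
j=10: u_10=38/45 ∈ [5/6, 1) → index 11
j=11: u_11=167/180 ∈ [5/6, 1) → index 11

0 1 2 2 5 5 7 8 9 10 11 11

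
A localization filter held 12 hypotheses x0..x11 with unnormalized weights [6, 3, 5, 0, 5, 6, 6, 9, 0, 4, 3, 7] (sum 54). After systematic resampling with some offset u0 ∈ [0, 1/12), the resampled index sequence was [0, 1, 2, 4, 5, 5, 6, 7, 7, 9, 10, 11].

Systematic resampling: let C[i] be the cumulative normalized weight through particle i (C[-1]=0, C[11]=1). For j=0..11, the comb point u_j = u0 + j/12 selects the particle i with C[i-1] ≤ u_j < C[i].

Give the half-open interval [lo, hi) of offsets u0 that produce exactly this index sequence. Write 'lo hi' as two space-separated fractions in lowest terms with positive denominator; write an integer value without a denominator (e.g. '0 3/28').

C = [1/9, 1/6, 7/27, 7/27, 19/54, 25/54, 31/54, 20/27, 20/27, 22/27, 47/54, 1]
j=0 picked index 0: u0 ∈ [0, 1/9)
j=1 picked index 1: u0 ∈ [1/36, 1/12)
j=2 picked index 2: u0 ∈ [0, 5/54)
j=3 picked index 4: u0 ∈ [1/108, 11/108)
j=4 picked index 5: u0 ∈ [1/54, 7/54)
j=5 picked index 5: u0 ∈ [-7/108, 5/108)
j=6 picked index 6: u0 ∈ [-1/27, 2/27)
j=7 picked index 7: u0 ∈ [-1/108, 17/108)
j=8 picked index 7: u0 ∈ [-5/54, 2/27)
j=9 picked index 9: u0 ∈ [-1/108, 7/108)
j=10 picked index 10: u0 ∈ [-1/54, 1/27)
j=11 picked index 11: u0 ∈ [-5/108, 1/12)
intersection: [1/36, 1/27)

1/36 1/27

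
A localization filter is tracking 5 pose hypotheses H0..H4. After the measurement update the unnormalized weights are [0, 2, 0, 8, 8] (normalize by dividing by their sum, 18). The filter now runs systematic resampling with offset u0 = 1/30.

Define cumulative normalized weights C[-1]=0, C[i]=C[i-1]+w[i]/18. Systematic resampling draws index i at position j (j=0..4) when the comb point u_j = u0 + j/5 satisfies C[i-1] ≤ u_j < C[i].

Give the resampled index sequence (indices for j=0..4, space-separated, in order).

C = [0, 1/9, 1/9, 5/9, 1]
j=0: u_0=1/30 ∈ [0, 1/9) → index 1
j=1: u_1=7/30 ∈ [1/9, 5/9) → index 3
j=2: u_2=13/30 ∈ [1/9, 5/9) → index 3
j=3: u_3=19/30 ∈ [5/9, 1) → index 4
j=4: u_4=5/6 ∈ [5/9, 1) → index 4

1 3 3 4 4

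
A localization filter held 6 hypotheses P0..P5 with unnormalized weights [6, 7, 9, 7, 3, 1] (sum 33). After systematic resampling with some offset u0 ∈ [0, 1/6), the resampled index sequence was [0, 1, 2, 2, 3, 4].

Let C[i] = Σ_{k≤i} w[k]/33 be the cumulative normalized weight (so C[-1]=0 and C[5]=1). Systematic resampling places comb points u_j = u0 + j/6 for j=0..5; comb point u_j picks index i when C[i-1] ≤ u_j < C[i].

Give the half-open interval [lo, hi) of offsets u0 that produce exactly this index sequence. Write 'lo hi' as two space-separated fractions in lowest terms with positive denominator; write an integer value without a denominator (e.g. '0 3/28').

2/33 3/22

C = [2/11, 13/33, 2/3, 29/33, 32/33, 1]
j=0 picked index 0: u0 ∈ [0, 2/11)
j=1 picked index 1: u0 ∈ [1/66, 5/22)
j=2 picked index 2: u0 ∈ [2/33, 1/3)
j=3 picked index 2: u0 ∈ [-7/66, 1/6)
j=4 picked index 3: u0 ∈ [0, 7/33)
j=5 picked index 4: u0 ∈ [1/22, 3/22)
intersection: [2/33, 3/22)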